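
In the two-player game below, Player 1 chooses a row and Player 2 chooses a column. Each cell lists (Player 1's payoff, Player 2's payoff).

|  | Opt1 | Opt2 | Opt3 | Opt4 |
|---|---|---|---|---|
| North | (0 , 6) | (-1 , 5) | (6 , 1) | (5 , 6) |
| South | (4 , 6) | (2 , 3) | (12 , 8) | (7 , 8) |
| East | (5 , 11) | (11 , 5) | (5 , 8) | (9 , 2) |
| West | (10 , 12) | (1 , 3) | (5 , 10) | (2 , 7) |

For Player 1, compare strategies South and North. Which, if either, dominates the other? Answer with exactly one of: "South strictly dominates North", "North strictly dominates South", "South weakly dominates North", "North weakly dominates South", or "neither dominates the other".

Compare South to North across each choice by Player 2: Opt1: 4>0, Opt2: 2>-1, Opt3: 12>6, Opt4: 7>5.
Every comparison favours South, so South strictly dominates North.

South strictly dominates North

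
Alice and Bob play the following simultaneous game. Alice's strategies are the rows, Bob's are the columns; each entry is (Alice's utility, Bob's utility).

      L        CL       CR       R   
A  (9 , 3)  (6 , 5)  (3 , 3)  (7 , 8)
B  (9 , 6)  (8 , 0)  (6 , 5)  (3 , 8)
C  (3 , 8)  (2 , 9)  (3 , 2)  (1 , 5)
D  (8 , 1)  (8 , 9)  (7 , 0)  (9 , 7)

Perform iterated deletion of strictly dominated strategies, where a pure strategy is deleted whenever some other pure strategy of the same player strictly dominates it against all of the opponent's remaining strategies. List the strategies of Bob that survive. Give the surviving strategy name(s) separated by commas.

Alice's strategy C is strictly dominated by B (L: 9>3, CL: 8>2, CR: 6>3, R: 3>1) and is removed.
Bob's strategy L is strictly dominated by R (A: 8>3, B: 8>6, D: 7>1) and is removed.
Alice's strategy A is strictly dominated by D (CL: 8>6, CR: 7>3, R: 9>7) and is removed.
For Bob, R strictly dominates CR on the remaining rows (B: 8>5, D: 7>0); eliminate CR.
Among the remaining strategies, none is strictly dominated by another pure strategy of the same player, so the elimination stops.
Surviving strategies — Alice: {B, D}; Bob: {CL, R}.

CL, R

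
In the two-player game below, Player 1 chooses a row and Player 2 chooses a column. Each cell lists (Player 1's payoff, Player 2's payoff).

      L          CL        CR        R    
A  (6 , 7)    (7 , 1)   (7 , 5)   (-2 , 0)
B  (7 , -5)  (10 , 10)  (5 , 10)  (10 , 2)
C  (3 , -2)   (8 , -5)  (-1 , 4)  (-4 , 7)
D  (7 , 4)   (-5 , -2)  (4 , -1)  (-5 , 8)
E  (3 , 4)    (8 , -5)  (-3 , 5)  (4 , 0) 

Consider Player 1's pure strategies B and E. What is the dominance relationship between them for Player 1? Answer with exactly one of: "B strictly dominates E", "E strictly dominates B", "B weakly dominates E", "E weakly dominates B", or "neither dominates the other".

B strictly dominates E

Compare B to E across each opponent action: L: 7>3, CL: 10>8, CR: 5>-3, R: 10>4.
Every comparison favours B, so B strictly dominates E.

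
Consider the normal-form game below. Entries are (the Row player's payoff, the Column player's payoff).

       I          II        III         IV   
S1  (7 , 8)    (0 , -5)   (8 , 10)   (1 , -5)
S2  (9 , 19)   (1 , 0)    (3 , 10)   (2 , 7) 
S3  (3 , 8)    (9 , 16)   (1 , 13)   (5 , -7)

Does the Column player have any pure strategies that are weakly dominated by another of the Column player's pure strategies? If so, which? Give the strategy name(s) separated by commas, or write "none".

I is not dominated — it holds its own against II at S1 (8>-5); III at S2 (19>10); IV at S1 (8>-5).
II is not dominated — it holds its own against I at S3 (16>8); III at S3 (16>13); IV at S3 (16>-7).
III: no other strategy beats it everywhere (I at S1 (10>8); II at S1 (10>-5); IV at S1 (10>-5)).
IV is weakly dominated by I (S1: 8>-5, S2: 19>7, S3: 8>-7).

IV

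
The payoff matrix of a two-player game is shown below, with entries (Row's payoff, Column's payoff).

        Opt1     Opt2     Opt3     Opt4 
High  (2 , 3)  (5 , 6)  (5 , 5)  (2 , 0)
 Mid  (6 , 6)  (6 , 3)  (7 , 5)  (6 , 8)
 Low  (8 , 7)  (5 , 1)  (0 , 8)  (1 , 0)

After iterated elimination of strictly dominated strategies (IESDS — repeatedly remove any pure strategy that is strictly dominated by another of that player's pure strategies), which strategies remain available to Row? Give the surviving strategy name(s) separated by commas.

Row's strategy High is strictly dominated by Mid (Opt1: 6>2, Opt2: 6>5, Opt3: 7>5, Opt4: 6>2) and is removed.
Column Opt2 is eliminated: Opt1 beats it against every remaining row (Mid: 6>3, Low: 7>1).
Among the remaining strategies, none is strictly dominated by another pure strategy of the same player, so the elimination stops.
Surviving strategies — Row: {Mid, Low}; Column: {Opt1, Opt3, Opt4}.

Mid, Low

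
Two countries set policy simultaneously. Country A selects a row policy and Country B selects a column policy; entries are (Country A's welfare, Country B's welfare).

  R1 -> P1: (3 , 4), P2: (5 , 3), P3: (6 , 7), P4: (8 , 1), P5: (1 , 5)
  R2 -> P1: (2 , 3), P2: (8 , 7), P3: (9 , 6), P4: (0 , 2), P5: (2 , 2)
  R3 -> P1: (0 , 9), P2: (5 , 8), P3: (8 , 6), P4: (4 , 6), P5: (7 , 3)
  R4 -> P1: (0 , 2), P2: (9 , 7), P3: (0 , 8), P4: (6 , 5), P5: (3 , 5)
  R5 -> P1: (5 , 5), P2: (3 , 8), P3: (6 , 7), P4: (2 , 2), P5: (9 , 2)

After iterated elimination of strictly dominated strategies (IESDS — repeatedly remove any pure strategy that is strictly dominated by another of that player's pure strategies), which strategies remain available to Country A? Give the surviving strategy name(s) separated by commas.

R2, R4

Column P4 is eliminated: P2 beats it against every remaining row (R1: 3>1, R2: 7>2, R3: 8>6, R4: 7>5, R5: 8>2).
Column P5 is eliminated: P3 beats it against every remaining row (R1: 7>5, R2: 6>2, R3: 6>3, R4: 8>5, R5: 7>2).
For Country A, R2 strictly dominates R3 on the remaining columns (P1: 2>0, P2: 8>5, P3: 9>8); eliminate R3.
For Country B, P3 strictly dominates P1 on the remaining rows (R1: 7>4, R2: 6>3, R4: 8>2, R5: 7>5); eliminate P1.
Row R1 is eliminated: R2 beats it against every remaining column (P2: 8>5, P3: 9>6).
Country A's strategy R5 is strictly dominated by R2 (P2: 8>3, P3: 9>6) and is removed.
Among the remaining strategies, none is strictly dominated by another pure strategy of the same player, so the elimination stops.
Surviving strategies — Country A: {R2, R4}; Country B: {P2, P3}.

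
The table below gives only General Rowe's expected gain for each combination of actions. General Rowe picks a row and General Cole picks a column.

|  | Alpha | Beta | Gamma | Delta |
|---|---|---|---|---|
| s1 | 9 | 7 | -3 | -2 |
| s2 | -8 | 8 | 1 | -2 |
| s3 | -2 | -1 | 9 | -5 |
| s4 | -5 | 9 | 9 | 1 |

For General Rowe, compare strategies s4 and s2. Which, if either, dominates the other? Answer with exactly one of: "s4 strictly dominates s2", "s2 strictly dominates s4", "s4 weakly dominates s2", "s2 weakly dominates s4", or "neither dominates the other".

s4 strictly dominates s2

s4's payoffs vs s2's, by General Cole's action — Alpha: -5>-8, Beta: 9>8, Gamma: 9>1, Delta: 1>-2.
Every comparison favours s4, so s4 strictly dominates s2.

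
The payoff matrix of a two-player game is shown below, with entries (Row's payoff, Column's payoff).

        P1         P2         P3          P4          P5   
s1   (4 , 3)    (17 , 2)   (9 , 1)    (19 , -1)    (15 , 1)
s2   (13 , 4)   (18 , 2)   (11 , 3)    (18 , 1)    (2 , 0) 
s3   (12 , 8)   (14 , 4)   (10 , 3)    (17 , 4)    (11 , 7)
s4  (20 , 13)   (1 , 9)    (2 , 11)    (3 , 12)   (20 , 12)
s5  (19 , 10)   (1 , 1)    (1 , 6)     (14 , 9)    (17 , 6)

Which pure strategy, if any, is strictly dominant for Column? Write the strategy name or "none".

P1

P1 vs P2: s1: 3>2, s2: 4>2, s3: 8>4, s4: 13>9, s5: 10>1.
P1 vs P3: s1: 3>1, s2: 4>3, s3: 8>3, s4: 13>11, s5: 10>6.
P1 vs P4: s1: 3>-1, s2: 4>1, s3: 8>4, s4: 13>12, s5: 10>9.
P1 vs P5: s1: 3>1, s2: 4>0, s3: 8>7, s4: 13>12, s5: 10>6.
P1 strictly beats every other strategy against every opponent action, so it is strictly dominant.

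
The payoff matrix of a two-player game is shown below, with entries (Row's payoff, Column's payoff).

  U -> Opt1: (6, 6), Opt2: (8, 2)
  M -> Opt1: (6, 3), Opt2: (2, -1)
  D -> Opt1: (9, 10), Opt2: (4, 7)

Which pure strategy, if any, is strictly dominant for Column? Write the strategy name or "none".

Opt1 vs Opt2: U: 6>2, M: 3>-1, D: 10>7.
Opt1 strictly beats every other strategy against every opponent action, so it is strictly dominant.

Opt1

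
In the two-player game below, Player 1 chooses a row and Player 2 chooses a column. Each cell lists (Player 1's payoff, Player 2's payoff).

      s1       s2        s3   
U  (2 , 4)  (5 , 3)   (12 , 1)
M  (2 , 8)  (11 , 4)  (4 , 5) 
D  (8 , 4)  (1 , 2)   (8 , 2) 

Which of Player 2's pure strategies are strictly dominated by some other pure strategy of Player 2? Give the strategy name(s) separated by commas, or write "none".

s2, s3

Nothing dominates s1: s2 at U (4>3); s3 at U (4>1).
s2 is strictly dominated by s1 (U: 4>3, M: 8>4, D: 4>2).
s3 is strictly dominated by s1 (U: 4>1, M: 8>5, D: 4>2).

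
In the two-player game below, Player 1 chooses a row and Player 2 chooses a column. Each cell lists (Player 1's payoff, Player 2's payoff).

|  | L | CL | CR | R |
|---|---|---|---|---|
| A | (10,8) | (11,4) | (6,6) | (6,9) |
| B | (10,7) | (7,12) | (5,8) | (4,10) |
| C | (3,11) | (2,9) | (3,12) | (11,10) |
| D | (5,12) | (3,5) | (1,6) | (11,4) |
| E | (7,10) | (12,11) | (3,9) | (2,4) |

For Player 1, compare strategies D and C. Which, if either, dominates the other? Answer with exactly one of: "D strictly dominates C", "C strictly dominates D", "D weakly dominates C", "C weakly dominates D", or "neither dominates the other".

neither dominates the other

D's payoffs vs C's, by Player 2's action — L: 5>3, CL: 3>2, CR: 1<3, R: 11=11.
D does better at L, CL but worse at CR; neither strategy dominates the other.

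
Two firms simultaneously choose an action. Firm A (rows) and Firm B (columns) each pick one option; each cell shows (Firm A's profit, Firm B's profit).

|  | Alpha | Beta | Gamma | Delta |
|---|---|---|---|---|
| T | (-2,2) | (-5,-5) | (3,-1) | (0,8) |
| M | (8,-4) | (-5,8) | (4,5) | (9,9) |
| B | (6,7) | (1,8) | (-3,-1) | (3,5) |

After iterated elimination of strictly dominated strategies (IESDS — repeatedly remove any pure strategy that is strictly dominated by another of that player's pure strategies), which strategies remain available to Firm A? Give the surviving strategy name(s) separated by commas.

M, B

Firm B's strategy Gamma is strictly dominated by Delta (T: 8>-1, M: 9>5, B: 5>-1) and is removed.
Row T is eliminated: B beats it against every remaining column (Alpha: 6>-2, Beta: 1>-5, Delta: 3>0).
For Firm B, Beta strictly dominates Alpha on the remaining rows (M: 8>-4, B: 8>7); eliminate Alpha.
Among the remaining strategies, none is strictly dominated by another pure strategy of the same player, so the elimination stops.
Surviving strategies — Firm A: {M, B}; Firm B: {Beta, Delta}.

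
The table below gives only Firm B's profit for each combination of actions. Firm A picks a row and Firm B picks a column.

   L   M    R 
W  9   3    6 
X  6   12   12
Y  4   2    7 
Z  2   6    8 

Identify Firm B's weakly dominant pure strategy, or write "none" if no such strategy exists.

none

L fails to dominate M at X (6<12).
M fails to dominate L at W (3<9).
R fails to dominate L at W (6<9).
No single strategy dominates all the others.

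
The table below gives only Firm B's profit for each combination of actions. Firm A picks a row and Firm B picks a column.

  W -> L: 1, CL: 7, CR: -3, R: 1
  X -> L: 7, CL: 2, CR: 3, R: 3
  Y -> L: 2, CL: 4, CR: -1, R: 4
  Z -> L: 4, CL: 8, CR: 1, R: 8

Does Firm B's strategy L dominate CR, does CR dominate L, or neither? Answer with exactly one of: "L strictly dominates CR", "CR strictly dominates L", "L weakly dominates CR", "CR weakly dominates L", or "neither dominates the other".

L strictly dominates CR

Compare L to CR across each opponent action: W: 1>-3, X: 7>3, Y: 2>-1, Z: 4>1.
Every comparison favours L, so L strictly dominates CR.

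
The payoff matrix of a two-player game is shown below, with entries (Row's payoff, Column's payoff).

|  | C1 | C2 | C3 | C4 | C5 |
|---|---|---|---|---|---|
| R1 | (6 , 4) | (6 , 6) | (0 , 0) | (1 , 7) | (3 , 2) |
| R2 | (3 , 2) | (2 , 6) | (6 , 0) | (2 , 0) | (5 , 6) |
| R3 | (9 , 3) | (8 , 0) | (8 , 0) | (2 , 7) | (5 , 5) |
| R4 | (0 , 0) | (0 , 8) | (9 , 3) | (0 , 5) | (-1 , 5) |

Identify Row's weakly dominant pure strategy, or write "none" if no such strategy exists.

R1 fails to dominate R2 at C3 (0<6).
R2 fails to dominate R1 at C1 (3<6).
R3 fails to dominate R4 at C3 (8<9).
R4 fails to dominate R1 at C1 (0<6).
No single strategy dominates all the others.

none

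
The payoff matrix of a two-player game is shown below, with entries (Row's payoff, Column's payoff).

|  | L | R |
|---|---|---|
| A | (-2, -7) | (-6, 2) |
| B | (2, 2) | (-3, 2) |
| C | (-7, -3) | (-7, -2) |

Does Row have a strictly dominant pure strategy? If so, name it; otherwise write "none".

B vs A: L: 2>-2, R: -3>-6.
B vs C: L: 2>-7, R: -3>-7.
B strictly beats every other strategy against every opponent action, so it is strictly dominant.

B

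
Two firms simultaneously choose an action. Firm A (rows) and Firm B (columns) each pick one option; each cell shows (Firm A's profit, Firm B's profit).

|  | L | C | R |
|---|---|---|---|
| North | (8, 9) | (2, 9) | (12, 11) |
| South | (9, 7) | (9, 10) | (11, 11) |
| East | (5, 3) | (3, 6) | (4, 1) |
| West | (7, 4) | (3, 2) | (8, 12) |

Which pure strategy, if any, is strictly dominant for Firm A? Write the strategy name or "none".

none

North fails to dominate South at L (8<9).
South fails to dominate North at R (11<12).
East fails to dominate North at L (5<8).
West fails to dominate North at L (7<8).
No single strategy dominates all the others.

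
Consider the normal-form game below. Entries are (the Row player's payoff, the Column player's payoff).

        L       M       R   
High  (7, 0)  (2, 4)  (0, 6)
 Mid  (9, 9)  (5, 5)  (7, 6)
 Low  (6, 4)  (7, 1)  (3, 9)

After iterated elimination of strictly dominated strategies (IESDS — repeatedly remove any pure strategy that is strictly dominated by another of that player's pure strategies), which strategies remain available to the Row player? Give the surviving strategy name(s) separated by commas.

Row High is eliminated: Mid beats it against every remaining column (L: 9>7, M: 5>2, R: 7>0).
The Column player's strategy M is strictly dominated by L (Mid: 9>5, Low: 4>1) and is removed.
The Row player's strategy Low is strictly dominated by Mid (L: 9>6, R: 7>3) and is removed.
The Column player's strategy R is strictly dominated by L (Mid: 9>6) and is removed.
Among the remaining strategies, none is strictly dominated by another pure strategy of the same player, so the elimination stops.
Surviving strategies — the Row player: {Mid}; the Column player: {L}.

Mid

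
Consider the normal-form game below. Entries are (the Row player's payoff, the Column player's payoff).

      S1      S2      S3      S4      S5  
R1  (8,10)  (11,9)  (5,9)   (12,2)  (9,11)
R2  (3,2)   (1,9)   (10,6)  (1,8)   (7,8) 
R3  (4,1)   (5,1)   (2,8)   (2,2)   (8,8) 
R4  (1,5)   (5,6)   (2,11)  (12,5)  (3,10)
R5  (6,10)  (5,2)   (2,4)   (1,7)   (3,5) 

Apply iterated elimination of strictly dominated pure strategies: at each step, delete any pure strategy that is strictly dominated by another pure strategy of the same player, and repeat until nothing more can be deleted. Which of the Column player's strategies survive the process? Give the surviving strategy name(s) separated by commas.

S5

Row R3 is eliminated: R1 beats it against every remaining column (S1: 8>4, S2: 11>5, S3: 5>2, S4: 12>2, S5: 9>8).
The Row player's strategy R5 is strictly dominated by R1 (S1: 8>6, S2: 11>5, S3: 5>2, S4: 12>1, S5: 9>3) and is removed.
Column S1 is eliminated: S5 beats it against every remaining row (R1: 11>10, R2: 8>2, R4: 10>5).
The Column player's strategy S4 is strictly dominated by S2 (R1: 9>2, R2: 9>8, R4: 6>5) and is removed.
The Row player's strategy R4 is strictly dominated by R1 (S2: 11>5, S3: 5>2, S5: 9>3) and is removed.
Column S3 is eliminated: S5 beats it against every remaining row (R1: 11>9, R2: 8>6).
Row R2 is eliminated: R1 beats it against every remaining column (S2: 11>1, S5: 9>7).
The Column player's strategy S2 is strictly dominated by S5 (R1: 11>9) and is removed.
Among the remaining strategies, none is strictly dominated by another pure strategy of the same player, so the elimination stops.
Surviving strategies — the Row player: {R1}; the Column player: {S5}.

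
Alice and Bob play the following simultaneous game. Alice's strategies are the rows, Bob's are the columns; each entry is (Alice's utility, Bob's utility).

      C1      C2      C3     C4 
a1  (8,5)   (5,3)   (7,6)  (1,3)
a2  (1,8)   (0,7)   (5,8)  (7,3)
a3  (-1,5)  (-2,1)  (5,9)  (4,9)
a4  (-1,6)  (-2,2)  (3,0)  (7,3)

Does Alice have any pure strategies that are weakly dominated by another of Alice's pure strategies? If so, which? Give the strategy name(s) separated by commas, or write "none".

a1: no other strategy beats it everywhere (a2 at C1 (8>1); a3 at C1 (8>-1); a4 at C1 (8>-1)).
a2: no other strategy beats it everywhere (a1 at C4 (7>1); a3 at C1 (1>-1); a4 at C1 (1>-1)).
a3 is weakly dominated by a2 (C1: 1>-1, C2: 0>-2, C3: 5=5, C4: 7>4).
a4: dominated, since a2 does at least as well everywhere (C1: 1>-1, C2: 0>-2, C3: 5>3, C4: 7=7).

a3, a4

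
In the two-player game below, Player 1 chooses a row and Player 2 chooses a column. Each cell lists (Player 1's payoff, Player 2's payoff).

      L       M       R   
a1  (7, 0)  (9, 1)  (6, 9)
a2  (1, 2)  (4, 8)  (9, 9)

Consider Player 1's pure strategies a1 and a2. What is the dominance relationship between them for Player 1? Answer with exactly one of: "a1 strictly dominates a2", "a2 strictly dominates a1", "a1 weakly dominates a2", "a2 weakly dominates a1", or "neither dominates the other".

Compare a1 to a2 across each opponent action: L: 7>1, M: 9>4, R: 6<9.
a1 does better at L, M but worse at R; neither strategy dominates the other.

neither dominates the other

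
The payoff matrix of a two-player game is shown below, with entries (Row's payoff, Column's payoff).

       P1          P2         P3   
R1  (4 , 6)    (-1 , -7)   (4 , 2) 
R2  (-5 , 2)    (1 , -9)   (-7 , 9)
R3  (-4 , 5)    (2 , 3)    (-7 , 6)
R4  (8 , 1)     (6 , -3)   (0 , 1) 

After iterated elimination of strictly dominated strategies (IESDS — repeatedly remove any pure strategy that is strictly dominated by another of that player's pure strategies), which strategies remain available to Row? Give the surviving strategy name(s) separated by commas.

R1, R4

Row's strategy R2 is strictly dominated by R4 (P1: 8>-5, P2: 6>1, P3: 0>-7) and is removed.
Row R3 is eliminated: R4 beats it against every remaining column (P1: 8>-4, P2: 6>2, P3: 0>-7).
Column's strategy P2 is strictly dominated by P1 (R1: 6>-7, R4: 1>-3) and is removed.
Among the remaining strategies, none is strictly dominated by another pure strategy of the same player, so the elimination stops.
Surviving strategies — Row: {R1, R4}; Column: {P1, P3}.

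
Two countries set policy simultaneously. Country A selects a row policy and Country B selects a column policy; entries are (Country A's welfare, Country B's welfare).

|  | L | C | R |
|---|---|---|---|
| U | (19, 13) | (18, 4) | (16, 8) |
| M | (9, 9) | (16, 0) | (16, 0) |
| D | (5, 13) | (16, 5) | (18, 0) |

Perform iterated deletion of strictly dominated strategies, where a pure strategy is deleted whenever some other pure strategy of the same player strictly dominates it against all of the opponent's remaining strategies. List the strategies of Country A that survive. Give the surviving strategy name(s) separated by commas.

Column C is eliminated: L beats it against every remaining row (U: 13>4, M: 9>0, D: 13>5).
For Country B, L strictly dominates R on the remaining rows (U: 13>8, M: 9>0, D: 13>0); eliminate R.
Row M is eliminated: U beats it against every remaining column (L: 19>9).
Row D is eliminated: U beats it against every remaining column (L: 19>5).
Among the remaining strategies, none is strictly dominated by another pure strategy of the same player, so the elimination stops.
Surviving strategies — Country A: {U}; Country B: {L}.

U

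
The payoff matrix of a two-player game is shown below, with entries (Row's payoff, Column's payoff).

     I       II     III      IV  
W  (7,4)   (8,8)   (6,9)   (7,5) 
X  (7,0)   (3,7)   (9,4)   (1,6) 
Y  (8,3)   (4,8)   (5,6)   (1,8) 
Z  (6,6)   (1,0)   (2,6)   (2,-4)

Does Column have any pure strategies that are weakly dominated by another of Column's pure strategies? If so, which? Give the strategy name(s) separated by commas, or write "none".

I, IV

III weakly dominates I — W: 9>4, X: 4>0, Y: 6>3, Z: 6=6.
Nothing dominates II: I at W (8>4); III at X (7>4); IV at W (8>5).
Nothing dominates III: I at W (9>4); II at W (9>8); IV at W (9>5).
IV: dominated, since II does at least as well everywhere (W: 8>5, X: 7>6, Y: 8=8, Z: 0>-4).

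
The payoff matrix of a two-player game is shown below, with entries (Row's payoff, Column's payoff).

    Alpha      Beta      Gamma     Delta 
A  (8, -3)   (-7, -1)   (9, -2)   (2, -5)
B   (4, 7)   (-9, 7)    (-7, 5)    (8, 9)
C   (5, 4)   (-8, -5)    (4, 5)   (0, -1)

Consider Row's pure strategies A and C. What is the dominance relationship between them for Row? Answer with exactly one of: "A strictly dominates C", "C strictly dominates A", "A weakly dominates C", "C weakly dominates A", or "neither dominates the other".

A's payoffs vs C's, by Column's action — Alpha: 8>5, Beta: -7>-8, Gamma: 9>4, Delta: 2>0.
A gives a strictly higher payoff against every action of Column, so A strictly dominates C.

A strictly dominates C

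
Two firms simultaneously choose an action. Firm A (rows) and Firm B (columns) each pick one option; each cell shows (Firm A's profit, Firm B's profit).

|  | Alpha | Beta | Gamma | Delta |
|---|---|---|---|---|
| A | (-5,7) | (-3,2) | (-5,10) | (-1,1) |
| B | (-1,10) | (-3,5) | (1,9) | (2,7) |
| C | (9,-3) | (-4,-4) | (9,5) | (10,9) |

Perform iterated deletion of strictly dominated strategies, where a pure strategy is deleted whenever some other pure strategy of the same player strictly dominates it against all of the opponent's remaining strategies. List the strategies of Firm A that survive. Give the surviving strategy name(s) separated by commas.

C

Firm B's strategy Beta is strictly dominated by Alpha (A: 7>2, B: 10>5, C: -3>-4) and is removed.
For Firm A, B strictly dominates A on the remaining columns (Alpha: -1>-5, Gamma: 1>-5, Delta: 2>-1); eliminate A.
Row B is eliminated: C beats it against every remaining column (Alpha: 9>-1, Gamma: 9>1, Delta: 10>2).
Firm B's strategy Alpha is strictly dominated by Gamma (C: 5>-3) and is removed.
Firm B's strategy Gamma is strictly dominated by Delta (C: 9>5) and is removed.
Among the remaining strategies, none is strictly dominated by another pure strategy of the same player, so the elimination stops.
Surviving strategies — Firm A: {C}; Firm B: {Delta}.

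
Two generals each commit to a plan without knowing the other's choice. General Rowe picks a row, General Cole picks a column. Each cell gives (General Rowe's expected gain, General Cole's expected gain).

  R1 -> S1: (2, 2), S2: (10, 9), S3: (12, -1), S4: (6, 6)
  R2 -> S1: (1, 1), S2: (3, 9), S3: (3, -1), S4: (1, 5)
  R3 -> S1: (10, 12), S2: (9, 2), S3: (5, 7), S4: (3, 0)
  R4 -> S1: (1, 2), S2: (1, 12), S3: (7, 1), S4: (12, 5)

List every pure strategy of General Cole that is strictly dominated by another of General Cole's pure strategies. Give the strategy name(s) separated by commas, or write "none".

S3, S4

S1 is not dominated — it holds its own against S2 at R3 (12>2); S3 at R1 (2>-1); S4 at R3 (12>0).
S2 is not dominated — it holds its own against S1 at R1 (9>2); S3 at R1 (9>-1); S4 at R1 (9>6).
S3 is strictly dominated by S1 (R1: 2>-1, R2: 1>-1, R3: 12>7, R4: 2>1).
S4 is strictly dominated by S2 (R1: 9>6, R2: 9>5, R3: 2>0, R4: 12>5).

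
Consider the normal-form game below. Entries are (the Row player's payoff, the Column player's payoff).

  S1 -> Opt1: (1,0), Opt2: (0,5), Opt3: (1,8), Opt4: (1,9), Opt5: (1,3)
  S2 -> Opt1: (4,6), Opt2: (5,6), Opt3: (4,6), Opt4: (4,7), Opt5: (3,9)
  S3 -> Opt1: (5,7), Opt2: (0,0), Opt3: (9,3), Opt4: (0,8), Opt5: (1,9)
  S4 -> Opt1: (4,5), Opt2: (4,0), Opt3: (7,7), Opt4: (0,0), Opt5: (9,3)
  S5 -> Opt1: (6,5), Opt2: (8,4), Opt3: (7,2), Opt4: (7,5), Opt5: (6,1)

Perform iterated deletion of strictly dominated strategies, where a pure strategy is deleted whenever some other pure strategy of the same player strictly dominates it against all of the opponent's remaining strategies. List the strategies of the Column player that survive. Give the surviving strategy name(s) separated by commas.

For the Row player, S2 strictly dominates S1 on the remaining columns (Opt1: 4>1, Opt2: 5>0, Opt3: 4>1, Opt4: 4>1, Opt5: 3>1); eliminate S1.
Row S2 is eliminated: S5 beats it against every remaining column (Opt1: 6>4, Opt2: 8>5, Opt3: 7>4, Opt4: 7>4, Opt5: 6>3).
The Column player's strategy Opt2 is strictly dominated by Opt1 (S3: 7>0, S4: 5>0, S5: 5>4) and is removed.
Among the remaining strategies, none is strictly dominated by another pure strategy of the same player, so the elimination stops.
Surviving strategies — the Row player: {S3, S4, S5}; the Column player: {Opt1, Opt3, Opt4, Opt5}.

Opt1, Opt3, Opt4, Opt5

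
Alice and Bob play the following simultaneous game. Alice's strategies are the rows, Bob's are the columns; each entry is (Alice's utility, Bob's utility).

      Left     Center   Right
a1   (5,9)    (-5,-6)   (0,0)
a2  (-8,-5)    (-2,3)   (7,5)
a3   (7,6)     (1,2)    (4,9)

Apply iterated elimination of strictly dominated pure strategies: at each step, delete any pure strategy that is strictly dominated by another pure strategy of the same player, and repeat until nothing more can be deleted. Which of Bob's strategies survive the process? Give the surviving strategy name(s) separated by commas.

Right

For Alice, a3 strictly dominates a1 on the remaining columns (Left: 7>5, Center: 1>-5, Right: 4>0); eliminate a1.
Bob's strategy Left is strictly dominated by Right (a2: 5>-5, a3: 9>6) and is removed.
Bob's strategy Center is strictly dominated by Right (a2: 5>3, a3: 9>2) and is removed.
Alice's strategy a3 is strictly dominated by a2 (Right: 7>4) and is removed.
Among the remaining strategies, none is strictly dominated by another pure strategy of the same player, so the elimination stops.
Surviving strategies — Alice: {a2}; Bob: {Right}.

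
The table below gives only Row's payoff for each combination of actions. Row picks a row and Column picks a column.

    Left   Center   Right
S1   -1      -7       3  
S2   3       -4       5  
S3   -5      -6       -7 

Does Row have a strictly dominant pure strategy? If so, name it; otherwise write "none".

S2

S2 vs S1: Left: 3>-1, Center: -4>-7, Right: 5>3.
S2 vs S3: Left: 3>-5, Center: -4>-6, Right: 5>-7.
S2 strictly beats every other strategy against every opponent action, so it is strictly dominant.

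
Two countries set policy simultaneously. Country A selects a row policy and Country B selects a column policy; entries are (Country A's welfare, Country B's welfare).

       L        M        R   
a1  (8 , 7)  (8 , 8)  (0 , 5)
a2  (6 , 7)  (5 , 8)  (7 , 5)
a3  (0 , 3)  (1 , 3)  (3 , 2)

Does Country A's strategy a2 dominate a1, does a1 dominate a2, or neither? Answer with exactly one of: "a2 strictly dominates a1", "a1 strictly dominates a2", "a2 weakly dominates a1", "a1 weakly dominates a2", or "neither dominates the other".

neither dominates the other

a2's payoffs vs a1's, by Country B's action — L: 6<8, M: 5<8, R: 7>0.
a2 does better at R but worse at L, M; neither strategy dominates the other.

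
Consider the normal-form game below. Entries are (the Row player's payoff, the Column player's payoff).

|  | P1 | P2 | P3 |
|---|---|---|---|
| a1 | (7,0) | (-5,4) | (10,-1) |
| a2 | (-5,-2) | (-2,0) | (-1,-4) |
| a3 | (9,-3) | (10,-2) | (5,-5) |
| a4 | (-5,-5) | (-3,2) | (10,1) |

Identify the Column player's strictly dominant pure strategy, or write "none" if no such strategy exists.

P2 vs P1: a1: 4>0, a2: 0>-2, a3: -2>-3, a4: 2>-5.
P2 vs P3: a1: 4>-1, a2: 0>-4, a3: -2>-5, a4: 2>1.
P2 strictly beats every other strategy against every opponent action, so it is strictly dominant.

P2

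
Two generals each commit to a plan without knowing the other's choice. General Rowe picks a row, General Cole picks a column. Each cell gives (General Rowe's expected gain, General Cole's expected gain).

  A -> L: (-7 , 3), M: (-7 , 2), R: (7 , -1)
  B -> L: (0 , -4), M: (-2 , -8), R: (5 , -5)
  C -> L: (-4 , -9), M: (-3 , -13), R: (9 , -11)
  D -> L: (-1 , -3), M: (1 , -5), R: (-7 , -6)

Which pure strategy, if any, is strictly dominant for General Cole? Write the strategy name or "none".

L vs M: A: 3>2, B: -4>-8, C: -9>-13, D: -3>-5.
L vs R: A: 3>-1, B: -4>-5, C: -9>-11, D: -3>-6.
L strictly beats every other strategy against every opponent action, so it is strictly dominant.

L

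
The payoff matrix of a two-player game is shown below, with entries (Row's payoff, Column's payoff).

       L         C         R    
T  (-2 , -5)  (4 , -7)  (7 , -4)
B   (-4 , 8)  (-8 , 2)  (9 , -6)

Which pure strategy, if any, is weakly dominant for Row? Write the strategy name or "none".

T fails to dominate B at R (7<9).
B fails to dominate T at L (-4<-2).
No single strategy dominates all the others.

none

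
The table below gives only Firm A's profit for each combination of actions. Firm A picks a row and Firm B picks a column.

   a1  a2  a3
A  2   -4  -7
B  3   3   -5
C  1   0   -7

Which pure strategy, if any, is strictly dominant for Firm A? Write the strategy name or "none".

B vs A: a1: 3>2, a2: 3>-4, a3: -5>-7.
B vs C: a1: 3>1, a2: 3>0, a3: -5>-7.
B strictly beats every other strategy against every opponent action, so it is strictly dominant.

B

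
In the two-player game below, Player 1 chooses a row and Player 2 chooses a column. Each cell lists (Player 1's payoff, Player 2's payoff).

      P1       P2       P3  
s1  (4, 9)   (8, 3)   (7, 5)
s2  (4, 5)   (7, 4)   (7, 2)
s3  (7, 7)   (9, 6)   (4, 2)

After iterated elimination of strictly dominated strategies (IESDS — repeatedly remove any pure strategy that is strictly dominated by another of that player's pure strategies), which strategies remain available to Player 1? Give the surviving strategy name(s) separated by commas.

Column P2 is eliminated: P1 beats it against every remaining row (s1: 9>3, s2: 5>4, s3: 7>6).
Player 2's strategy P3 is strictly dominated by P1 (s1: 9>5, s2: 5>2, s3: 7>2) and is removed.
Player 1's strategy s1 is strictly dominated by s3 (P1: 7>4) and is removed.
Player 1's strategy s2 is strictly dominated by s3 (P1: 7>4) and is removed.
Among the remaining strategies, none is strictly dominated by another pure strategy of the same player, so the elimination stops.
Surviving strategies — Player 1: {s3}; Player 2: {P1}.

s3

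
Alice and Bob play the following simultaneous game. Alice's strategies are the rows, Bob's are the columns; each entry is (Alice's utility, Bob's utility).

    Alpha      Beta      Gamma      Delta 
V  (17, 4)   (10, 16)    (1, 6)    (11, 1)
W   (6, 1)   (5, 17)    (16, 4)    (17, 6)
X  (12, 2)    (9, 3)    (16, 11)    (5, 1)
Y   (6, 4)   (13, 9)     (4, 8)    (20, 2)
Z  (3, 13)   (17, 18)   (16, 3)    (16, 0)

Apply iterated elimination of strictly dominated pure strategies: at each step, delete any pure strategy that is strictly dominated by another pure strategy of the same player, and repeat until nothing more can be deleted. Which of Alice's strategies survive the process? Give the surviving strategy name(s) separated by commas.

W, X, Z

For Bob, Beta strictly dominates Alpha on the remaining rows (V: 16>4, W: 17>1, X: 3>2, Y: 9>4, Z: 18>13); eliminate Alpha.
Alice's strategy V is strictly dominated by Y (Beta: 13>10, Gamma: 4>1, Delta: 20>11) and is removed.
Bob's strategy Delta is strictly dominated by Beta (W: 17>6, X: 3>1, Y: 9>2, Z: 18>0) and is removed.
Alice's strategy Y is strictly dominated by Z (Beta: 17>13, Gamma: 16>4) and is removed.
Among the remaining strategies, none is strictly dominated by another pure strategy of the same player, so the elimination stops.
Surviving strategies — Alice: {W, X, Z}; Bob: {Beta, Gamma}.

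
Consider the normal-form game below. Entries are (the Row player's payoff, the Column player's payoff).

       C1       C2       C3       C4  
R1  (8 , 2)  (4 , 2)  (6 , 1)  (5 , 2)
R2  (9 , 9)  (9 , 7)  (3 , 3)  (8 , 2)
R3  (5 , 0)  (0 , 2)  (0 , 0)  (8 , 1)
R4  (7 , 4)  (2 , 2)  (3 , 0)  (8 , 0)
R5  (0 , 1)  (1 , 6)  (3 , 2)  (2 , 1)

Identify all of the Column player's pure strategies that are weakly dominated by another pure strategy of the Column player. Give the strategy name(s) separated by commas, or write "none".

C3, C4

C1: no other strategy beats it everywhere (C2 at R2 (9>7); C3 at R1 (2>1); C4 at R2 (9>2)).
C2: no other strategy beats it everywhere (C1 at R3 (2>0); C3 at R1 (2>1); C4 at R2 (7>2)).
C2 weakly dominates C3 — R1: 2>1, R2: 7>3, R3: 2>0, R4: 2>0, R5: 6>2.
C2 weakly dominates C4 — R1: 2=2, R2: 7>2, R3: 2>1, R4: 2>0, R5: 6>1.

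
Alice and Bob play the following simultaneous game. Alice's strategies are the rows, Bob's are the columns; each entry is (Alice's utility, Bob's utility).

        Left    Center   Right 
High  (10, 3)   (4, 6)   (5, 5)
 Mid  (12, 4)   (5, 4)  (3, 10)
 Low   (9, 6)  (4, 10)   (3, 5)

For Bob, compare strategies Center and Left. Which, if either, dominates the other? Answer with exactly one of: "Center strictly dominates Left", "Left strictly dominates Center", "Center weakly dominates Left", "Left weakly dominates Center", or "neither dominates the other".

Center weakly dominates Left

Compare Center to Left across each opponent action: High: 6>3, Mid: 4=4, Low: 10>6.
Center is at least as good everywhere and strictly better somewhere (tied only at Mid), so Center weakly but not strictly dominates Left.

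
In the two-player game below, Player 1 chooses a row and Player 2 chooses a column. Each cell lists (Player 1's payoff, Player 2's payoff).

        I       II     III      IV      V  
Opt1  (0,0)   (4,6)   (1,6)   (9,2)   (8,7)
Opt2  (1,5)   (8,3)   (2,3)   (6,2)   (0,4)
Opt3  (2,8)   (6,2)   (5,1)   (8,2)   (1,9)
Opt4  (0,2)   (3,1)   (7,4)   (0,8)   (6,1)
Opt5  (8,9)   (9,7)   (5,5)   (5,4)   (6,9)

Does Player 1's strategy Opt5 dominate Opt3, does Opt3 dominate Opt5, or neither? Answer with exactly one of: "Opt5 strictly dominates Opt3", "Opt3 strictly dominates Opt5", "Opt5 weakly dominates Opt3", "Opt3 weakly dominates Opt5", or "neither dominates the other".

neither dominates the other

Opt5's payoffs vs Opt3's, by Player 2's action — I: 8>2, II: 9>6, III: 5=5, IV: 5<8, V: 6>1.
Opt5 does better at I, II, V but worse at IV; neither strategy dominates the other.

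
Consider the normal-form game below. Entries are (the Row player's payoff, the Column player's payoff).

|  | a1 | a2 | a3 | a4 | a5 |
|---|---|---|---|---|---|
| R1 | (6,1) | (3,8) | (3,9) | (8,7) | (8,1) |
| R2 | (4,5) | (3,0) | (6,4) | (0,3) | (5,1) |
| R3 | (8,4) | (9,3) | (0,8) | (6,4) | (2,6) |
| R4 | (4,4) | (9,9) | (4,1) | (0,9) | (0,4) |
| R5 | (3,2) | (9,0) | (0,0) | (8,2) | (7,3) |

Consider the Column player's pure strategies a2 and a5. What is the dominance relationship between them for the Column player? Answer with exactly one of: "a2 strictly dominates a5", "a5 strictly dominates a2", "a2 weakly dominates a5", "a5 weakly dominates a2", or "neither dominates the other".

a2's payoffs vs a5's, by the Row player's action — R1: 8>1, R2: 0<1, R3: 3<6, R4: 9>4, R5: 0<3.
a2 does better at R1, R4 but worse at R2, R3, R5; neither strategy dominates the other.

neither dominates the other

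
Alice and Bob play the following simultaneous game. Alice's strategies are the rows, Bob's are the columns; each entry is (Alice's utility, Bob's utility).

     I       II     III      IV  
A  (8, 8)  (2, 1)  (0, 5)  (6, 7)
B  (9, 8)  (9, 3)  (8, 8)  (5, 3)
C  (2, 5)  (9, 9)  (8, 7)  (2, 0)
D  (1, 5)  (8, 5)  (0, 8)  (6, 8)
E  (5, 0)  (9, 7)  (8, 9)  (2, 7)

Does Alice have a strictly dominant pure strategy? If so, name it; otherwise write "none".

none

A fails to dominate B at I (8<9).
B fails to dominate A at IV (5<6).
C fails to dominate A at I (2<8).
D fails to dominate A at I (1<8).
E fails to dominate A at I (5<8).
No single strategy dominates all the others.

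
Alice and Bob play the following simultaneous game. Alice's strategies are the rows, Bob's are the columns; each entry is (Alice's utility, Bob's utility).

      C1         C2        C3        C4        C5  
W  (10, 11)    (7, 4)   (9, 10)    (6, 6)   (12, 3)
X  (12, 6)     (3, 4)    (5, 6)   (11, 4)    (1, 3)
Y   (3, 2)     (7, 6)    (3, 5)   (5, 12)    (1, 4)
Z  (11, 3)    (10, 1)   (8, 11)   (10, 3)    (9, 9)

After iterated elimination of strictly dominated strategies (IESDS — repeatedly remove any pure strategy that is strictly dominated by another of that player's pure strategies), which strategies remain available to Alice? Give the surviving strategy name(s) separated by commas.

Alice's strategy Y is strictly dominated by Z (C1: 11>3, C2: 10>7, C3: 8>3, C4: 10>5, C5: 9>1) and is removed.
Column C2 is eliminated: C1 beats it against every remaining row (W: 11>4, X: 6>4, Z: 3>1).
Column C4 is eliminated: C3 beats it against every remaining row (W: 10>6, X: 6>4, Z: 11>3).
Bob's strategy C5 is strictly dominated by C3 (W: 10>3, X: 6>3, Z: 11>9) and is removed.
Among the remaining strategies, none is strictly dominated by another pure strategy of the same player, so the elimination stops.
Surviving strategies — Alice: {W, X, Z}; Bob: {C1, C3}.

W, X, Z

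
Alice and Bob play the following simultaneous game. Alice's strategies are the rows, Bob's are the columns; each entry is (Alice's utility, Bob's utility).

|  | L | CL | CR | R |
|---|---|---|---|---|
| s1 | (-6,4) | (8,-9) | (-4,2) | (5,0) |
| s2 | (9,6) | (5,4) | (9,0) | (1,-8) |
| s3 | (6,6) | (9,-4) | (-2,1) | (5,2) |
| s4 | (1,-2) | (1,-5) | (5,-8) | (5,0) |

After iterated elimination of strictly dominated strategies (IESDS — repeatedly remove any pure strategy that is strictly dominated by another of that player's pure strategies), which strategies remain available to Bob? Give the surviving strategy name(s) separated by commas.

L, R

Bob's strategy CL is strictly dominated by L (s1: 4>-9, s2: 6>4, s3: 6>-4, s4: -2>-5) and is removed.
Bob's strategy CR is strictly dominated by L (s1: 4>2, s2: 6>0, s3: 6>1, s4: -2>-8) and is removed.
Among the remaining strategies, none is strictly dominated by another pure strategy of the same player, so the elimination stops.
Surviving strategies — Alice: {s1, s2, s3, s4}; Bob: {L, R}.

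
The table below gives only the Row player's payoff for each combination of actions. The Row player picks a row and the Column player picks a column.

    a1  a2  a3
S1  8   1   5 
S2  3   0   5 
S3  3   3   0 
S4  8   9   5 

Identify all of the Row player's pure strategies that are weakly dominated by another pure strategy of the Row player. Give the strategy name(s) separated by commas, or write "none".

S4 weakly dominates S1 — a1: 8=8, a2: 9>1, a3: 5=5.
S2 is weakly dominated by S1 (a1: 8>3, a2: 1>0, a3: 5=5).
S4 weakly dominates S3 — a1: 8>3, a2: 9>3, a3: 5>0.
S4 is not dominated — it holds its own against S1 at a2 (9>1); S2 at a1 (8>3); S3 at a1 (8>3).

S1, S2, S3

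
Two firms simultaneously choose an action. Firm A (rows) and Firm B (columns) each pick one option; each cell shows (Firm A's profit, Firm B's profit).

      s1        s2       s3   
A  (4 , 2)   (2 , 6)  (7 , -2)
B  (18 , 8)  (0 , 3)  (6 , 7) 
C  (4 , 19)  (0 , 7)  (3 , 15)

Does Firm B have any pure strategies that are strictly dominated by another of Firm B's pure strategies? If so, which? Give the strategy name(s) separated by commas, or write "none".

s1 is not dominated — it holds its own against s2 at B (8>3); s3 at A (2>-2).
s2: no other strategy beats it everywhere (s1 at A (6>2); s3 at A (6>-2)).
s3 is strictly dominated by s1 (A: 2>-2, B: 8>7, C: 19>15).

s3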